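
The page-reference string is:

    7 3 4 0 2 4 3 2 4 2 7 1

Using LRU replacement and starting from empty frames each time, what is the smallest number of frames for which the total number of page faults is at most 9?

3

f=1: 12 faults
f=2: 11 faults
f=3: 8 faults
f=4: 7 faults
f=5: 6 faults
f=6: 6 faults
Smallest f with faults ≤ 9 is 3.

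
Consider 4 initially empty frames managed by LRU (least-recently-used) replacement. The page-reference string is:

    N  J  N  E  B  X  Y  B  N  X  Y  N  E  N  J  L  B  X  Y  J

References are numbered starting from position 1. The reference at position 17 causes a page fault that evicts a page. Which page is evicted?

pos 1: N → fault, frames (N)
pos 2: J → fault, frames (N J)
pos 3: N → hit
pos 4: E → fault, frames (J N E)
pos 5: B → fault, frames (J N E B)
pos 6: X → fault, evict J, frames (N E B X)
pos 7: Y → fault, evict N, frames (E B X Y)
pos 8: B → hit
pos 9: N → fault, evict E, frames (X Y B N)
pos 10: X → hit
pos 11: Y → hit
pos 12: N → hit
pos 13: E → fault, evict B, frames (X Y N E)
pos 14: N → hit
pos 15: J → fault, evict X, frames (Y E N J)
pos 16: L → fault, evict Y, frames (E N J L)
pos 17: B → fault, evict E, frames (N J L B)
At position 17, page E is evicted.

E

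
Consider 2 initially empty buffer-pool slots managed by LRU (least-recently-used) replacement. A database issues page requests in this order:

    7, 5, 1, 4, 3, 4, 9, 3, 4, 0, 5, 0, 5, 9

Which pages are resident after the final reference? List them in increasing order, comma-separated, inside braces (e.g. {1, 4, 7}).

{5, 9}

7: miss, frames (7)
5: miss, frames (7 5)
1: miss, evict 7, frames (5 1)
4: miss, evict 5, frames (1 4)
3: miss, evict 1, frames (4 3)
4: hit
9: miss, evict 3, frames (4 9)
3: miss, evict 4, frames (9 3)
4: miss, evict 9, frames (3 4)
0: miss, evict 3, frames (4 0)
5: miss, evict 4, frames (0 5)
0: hit
5: hit
9: miss, evict 0, frames (5 9)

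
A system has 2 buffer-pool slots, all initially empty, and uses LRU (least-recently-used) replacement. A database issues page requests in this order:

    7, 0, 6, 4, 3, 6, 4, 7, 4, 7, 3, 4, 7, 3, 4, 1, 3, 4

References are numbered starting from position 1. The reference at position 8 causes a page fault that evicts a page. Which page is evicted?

6

pos 1: 7: fault, frames {7}
pos 2: 0: fault, frames {7,0}
pos 3: 6: fault, evict 7, frames {0,6}
pos 4: 4: fault, evict 0, frames {6,4}
pos 5: 3: fault, evict 6, frames {4,3}
pos 6: 6: fault, evict 4, frames {3,6}
pos 7: 4: fault, evict 3, frames {6,4}
pos 8: 7: fault, evict 6, frames {4,7}
At position 8, page 6 is evicted.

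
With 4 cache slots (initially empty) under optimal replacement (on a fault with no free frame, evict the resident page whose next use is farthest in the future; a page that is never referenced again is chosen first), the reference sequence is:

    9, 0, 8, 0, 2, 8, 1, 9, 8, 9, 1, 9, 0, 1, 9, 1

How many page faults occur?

5

9: miss, frames [9]
0: miss, frames [9, 0]
8: miss, frames [9, 0, 8]
0: hit
2: miss, frames [9, 0, 8, 2]
8: hit
1: miss, evict 2, frames [9, 0, 8, 1]
9: hit
8: hit
9: hit
1: hit
9: hit
0: hit
1: hit
9: hit
1: hit
Page faults: 5.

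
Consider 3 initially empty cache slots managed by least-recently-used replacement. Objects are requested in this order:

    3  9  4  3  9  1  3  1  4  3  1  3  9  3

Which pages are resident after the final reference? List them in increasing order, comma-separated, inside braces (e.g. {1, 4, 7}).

{1, 3, 9}

3 → fault, frames [3]
9 → fault, frames [3, 9]
4 → fault, frames [3, 9, 4]
3 → hit
9 → hit
1 → fault, evict 4, frames [3, 9, 1]
3 → hit
1 → hit
4 → fault, evict 9, frames [3, 1, 4]
3 → hit
1 → hit
3 → hit
9 → fault, evict 4, frames [1, 3, 9]
3 → hit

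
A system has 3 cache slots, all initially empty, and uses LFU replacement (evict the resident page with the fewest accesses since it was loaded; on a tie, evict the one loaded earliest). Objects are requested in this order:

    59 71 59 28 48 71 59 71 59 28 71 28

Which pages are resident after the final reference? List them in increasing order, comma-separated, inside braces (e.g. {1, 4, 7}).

{28, 59, 71}

59 -> miss, frames [59]
71 -> miss, frames [59, 71]
59 -> hit
28 -> miss, frames [59, 71, 28]
48 -> miss, evict 71, frames [59, 28, 48]
71 -> miss, evict 28, frames [59, 48, 71]
59 -> hit
71 -> hit
59 -> hit
28 -> miss, evict 48, frames [59, 71, 28]
71 -> hit
28 -> hit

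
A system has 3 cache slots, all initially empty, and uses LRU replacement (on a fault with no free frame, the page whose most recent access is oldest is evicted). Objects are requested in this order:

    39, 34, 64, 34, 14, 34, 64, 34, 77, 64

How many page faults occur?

39: miss, frames (39)
34: miss, frames (39 34)
64: miss, frames (39 34 64)
34: hit
14: miss, evict 39, frames (64 34 14)
34: hit
64: hit
34: hit
77: miss, evict 14, frames (64 34 77)
64: hit
Page faults: 5.

5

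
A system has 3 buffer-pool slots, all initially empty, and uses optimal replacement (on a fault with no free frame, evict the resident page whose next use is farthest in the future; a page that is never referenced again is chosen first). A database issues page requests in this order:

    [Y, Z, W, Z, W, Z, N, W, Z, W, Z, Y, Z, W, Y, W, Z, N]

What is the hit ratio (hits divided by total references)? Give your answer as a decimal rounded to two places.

0.67

Y → fault, frames {Y}
Z → fault, frames {Y,Z}
W → fault, frames {Y,Z,W}
Z → hit
W → hit
Z → hit
N → fault, evict Y, frames {Z,W,N}
W → hit
Z → hit
W → hit
Z → hit
Y → fault, evict N, frames {Z,W,Y}
Z → hit
W → hit
Y → hit
W → hit
Z → hit
N → fault, evict Y, frames {Z,W,N}
Hits: 12 of 18 references → 12/18 = 0.6667.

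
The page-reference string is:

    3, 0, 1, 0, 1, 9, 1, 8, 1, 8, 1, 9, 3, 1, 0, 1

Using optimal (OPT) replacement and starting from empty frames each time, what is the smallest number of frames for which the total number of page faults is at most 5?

f=1: 16 faults
f=2: 8 faults
f=3: 7 faults
f=4: 6 faults
f=5: 5 faults
Smallest f with faults ≤ 5 is 5.

5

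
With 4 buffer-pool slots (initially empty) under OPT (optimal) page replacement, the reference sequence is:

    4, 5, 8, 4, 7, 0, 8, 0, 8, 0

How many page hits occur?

5

4 -> fault, frames [4]
5 -> fault, frames [4, 5]
8 -> fault, frames [4, 5, 8]
4 -> hit
7 -> fault, frames [4, 5, 8, 7]
0 -> fault, evict 7, frames [4, 5, 8, 0]
8 -> hit
0 -> hit
8 -> hit
0 -> hit
Hits: 5.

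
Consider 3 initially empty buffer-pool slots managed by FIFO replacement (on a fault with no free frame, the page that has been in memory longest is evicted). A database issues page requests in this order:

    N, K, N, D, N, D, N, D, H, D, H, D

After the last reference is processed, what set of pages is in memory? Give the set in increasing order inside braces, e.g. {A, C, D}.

N -> miss, frames {N}
K -> miss, frames {N,K}
N -> hit
D -> miss, frames {N,K,D}
N -> hit
D -> hit
N -> hit
D -> hit
H -> miss, evict N, frames {K,D,H}
D -> hit
H -> hit
D -> hit

{D, H, K}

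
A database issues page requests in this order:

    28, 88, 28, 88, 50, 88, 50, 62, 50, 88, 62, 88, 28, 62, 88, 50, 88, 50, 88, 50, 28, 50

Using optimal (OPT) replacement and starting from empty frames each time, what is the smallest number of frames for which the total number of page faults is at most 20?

f=1: 22 faults
f=2: 9 faults
f=3: 6 faults
f=4: 4 faults
Smallest f with faults ≤ 20 is 2.

2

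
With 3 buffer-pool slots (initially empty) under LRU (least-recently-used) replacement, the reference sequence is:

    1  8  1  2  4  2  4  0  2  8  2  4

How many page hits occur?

1 -> fault, frames (1)
8 -> fault, frames (1 8)
1 -> hit
2 -> fault, frames (8 1 2)
4 -> fault, evict 8, frames (1 2 4)
2 -> hit
4 -> hit
0 -> fault, evict 1, frames (2 4 0)
2 -> hit
8 -> fault, evict 4, frames (0 2 8)
2 -> hit
4 -> fault, evict 0, frames (8 2 4)
Hits: 5.

5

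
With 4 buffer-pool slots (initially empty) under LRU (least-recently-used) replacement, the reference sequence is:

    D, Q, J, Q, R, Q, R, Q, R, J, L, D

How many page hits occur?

D -> fault, frames [D]
Q -> fault, frames [D, Q]
J -> fault, frames [D, Q, J]
Q -> hit
R -> fault, frames [D, J, Q, R]
Q -> hit
R -> hit
Q -> hit
R -> hit
J -> hit
L -> fault, evict D, frames [Q, R, J, L]
D -> fault, evict Q, frames [R, J, L, D]
Hits: 6.

6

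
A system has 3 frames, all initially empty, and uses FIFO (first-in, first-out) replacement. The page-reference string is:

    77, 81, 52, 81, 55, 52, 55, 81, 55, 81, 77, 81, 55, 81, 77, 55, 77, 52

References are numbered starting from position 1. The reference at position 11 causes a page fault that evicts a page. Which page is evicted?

81

pos 1: 77 -> miss, frames {77}
pos 2: 81 -> miss, frames {77,81}
pos 3: 52 -> miss, frames {77,81,52}
pos 4: 81 -> hit
pos 5: 55 -> miss, evict 77, frames {81,52,55}
pos 6: 52 -> hit
pos 7: 55 -> hit
pos 8: 81 -> hit
pos 9: 55 -> hit
pos 10: 81 -> hit
pos 11: 77 -> miss, evict 81, frames {52,55,77}
At position 11, page 81 is evicted.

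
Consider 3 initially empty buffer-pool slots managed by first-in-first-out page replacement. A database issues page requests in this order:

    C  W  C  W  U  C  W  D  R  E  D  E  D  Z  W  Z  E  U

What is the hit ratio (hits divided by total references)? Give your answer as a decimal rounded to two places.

C -> fault, frames {C}
W -> fault, frames {C,W}
C -> hit
W -> hit
U -> fault, frames {C,W,U}
C -> hit
W -> hit
D -> fault, evict C, frames {W,U,D}
R -> fault, evict W, frames {U,D,R}
E -> fault, evict U, frames {D,R,E}
D -> hit
E -> hit
D -> hit
Z -> fault, evict D, frames {R,E,Z}
W -> fault, evict R, frames {E,Z,W}
Z -> hit
E -> hit
U -> fault, evict E, frames {Z,W,U}
Hits: 9 of 18 references → 9/18 = 0.5000.

0.50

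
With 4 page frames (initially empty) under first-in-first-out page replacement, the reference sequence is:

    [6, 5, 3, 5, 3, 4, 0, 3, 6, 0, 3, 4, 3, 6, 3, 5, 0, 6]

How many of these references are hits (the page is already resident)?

11

6: fault, frames {6}
5: fault, frames {6,5}
3: fault, frames {6,5,3}
5: hit
3: hit
4: fault, frames {6,5,3,4}
0: fault, evict 6, frames {5,3,4,0}
3: hit
6: fault, evict 5, frames {3,4,0,6}
0: hit
3: hit
4: hit
3: hit
6: hit
3: hit
5: fault, evict 3, frames {4,0,6,5}
0: hit
6: hit
Hits: 11.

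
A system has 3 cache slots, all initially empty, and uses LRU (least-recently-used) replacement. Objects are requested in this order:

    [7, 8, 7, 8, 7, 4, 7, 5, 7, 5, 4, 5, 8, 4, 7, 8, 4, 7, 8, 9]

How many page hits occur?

7 -> miss, frames {7}
8 -> miss, frames {7,8}
7 -> hit
8 -> hit
7 -> hit
4 -> miss, frames {8,7,4}
7 -> hit
5 -> miss, evict 8, frames {4,7,5}
7 -> hit
5 -> hit
4 -> hit
5 -> hit
8 -> miss, evict 7, frames {4,5,8}
4 -> hit
7 -> miss, evict 5, frames {8,4,7}
8 -> hit
4 -> hit
7 -> hit
8 -> hit
9 -> miss, evict 4, frames {7,8,9}
Hits: 13.

13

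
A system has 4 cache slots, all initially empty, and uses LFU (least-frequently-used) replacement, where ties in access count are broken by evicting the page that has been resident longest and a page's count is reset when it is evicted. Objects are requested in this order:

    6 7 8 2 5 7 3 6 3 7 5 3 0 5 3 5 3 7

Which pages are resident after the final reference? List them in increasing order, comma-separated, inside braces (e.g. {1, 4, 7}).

6 -> fault, frames (6)
7 -> fault, frames (6 7)
8 -> fault, frames (6 7 8)
2 -> fault, frames (6 7 8 2)
5 -> fault, evict 6, frames (7 8 2 5)
7 -> hit
3 -> fault, evict 8, frames (7 2 5 3)
6 -> fault, evict 2, frames (7 5 3 6)
3 -> hit
7 -> hit
5 -> hit
3 -> hit
0 -> fault, evict 6, frames (7 5 3 0)
5 -> hit
3 -> hit
5 -> hit
3 -> hit
7 -> hit

{0, 3, 5, 7}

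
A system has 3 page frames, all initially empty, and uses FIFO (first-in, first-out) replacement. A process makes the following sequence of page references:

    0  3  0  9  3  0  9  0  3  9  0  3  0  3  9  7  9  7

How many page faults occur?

0 -> fault, frames {0}
3 -> fault, frames {0,3}
0 -> hit
9 -> fault, frames {0,3,9}
3 -> hit
0 -> hit
9 -> hit
0 -> hit
3 -> hit
9 -> hit
0 -> hit
3 -> hit
0 -> hit
3 -> hit
9 -> hit
7 -> fault, evict 0, frames {3,9,7}
9 -> hit
7 -> hit
Page faults: 4.

4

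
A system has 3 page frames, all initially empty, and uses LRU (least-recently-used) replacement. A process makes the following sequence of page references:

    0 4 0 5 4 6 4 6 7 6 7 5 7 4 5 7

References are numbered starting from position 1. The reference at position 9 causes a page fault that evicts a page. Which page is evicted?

5

pos 1: 0: fault, frames (0)
pos 2: 4: fault, frames (0 4)
pos 3: 0: hit
pos 4: 5: fault, frames (4 0 5)
pos 5: 4: hit
pos 6: 6: fault, evict 0, frames (5 4 6)
pos 7: 4: hit
pos 8: 6: hit
pos 9: 7: fault, evict 5, frames (4 6 7)
At position 9, page 5 is evicted.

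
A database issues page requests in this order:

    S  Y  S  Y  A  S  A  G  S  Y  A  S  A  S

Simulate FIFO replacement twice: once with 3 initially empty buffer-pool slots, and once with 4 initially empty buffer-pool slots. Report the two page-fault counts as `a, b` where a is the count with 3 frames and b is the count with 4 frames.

7, 4

3 frames: F F . . F . . F F F F . . . → 7 faults.
4 frames: F F . . F . . F . . . . . . → 4 faults.
4 < 7: adding a frame reduced faults, as is typical.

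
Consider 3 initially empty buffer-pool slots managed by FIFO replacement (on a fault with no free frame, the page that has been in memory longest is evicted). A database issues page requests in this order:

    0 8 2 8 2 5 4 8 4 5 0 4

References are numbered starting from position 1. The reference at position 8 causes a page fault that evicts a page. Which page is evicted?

2

pos 1: 0 -> fault, frames [0]
pos 2: 8 -> fault, frames [0, 8]
pos 3: 2 -> fault, frames [0, 8, 2]
pos 4: 8 -> hit
pos 5: 2 -> hit
pos 6: 5 -> fault, evict 0, frames [8, 2, 5]
pos 7: 4 -> fault, evict 8, frames [2, 5, 4]
pos 8: 8 -> fault, evict 2, frames [5, 4, 8]
At position 8, page 2 is evicted.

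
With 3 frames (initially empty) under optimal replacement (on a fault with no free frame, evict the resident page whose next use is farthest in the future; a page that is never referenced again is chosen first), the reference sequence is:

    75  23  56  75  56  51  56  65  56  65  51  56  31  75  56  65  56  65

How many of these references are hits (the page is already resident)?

75 -> fault, frames {75}
23 -> fault, frames {75,23}
56 -> fault, frames {75,23,56}
75 -> hit
56 -> hit
51 -> fault, evict 23, frames {75,56,51}
56 -> hit
65 -> fault, evict 75, frames {56,51,65}
56 -> hit
65 -> hit
51 -> hit
56 -> hit
31 -> fault, evict 51, frames {56,65,31}
75 -> fault, evict 31, frames {56,65,75}
56 -> hit
65 -> hit
56 -> hit
65 -> hit
Hits: 11.

11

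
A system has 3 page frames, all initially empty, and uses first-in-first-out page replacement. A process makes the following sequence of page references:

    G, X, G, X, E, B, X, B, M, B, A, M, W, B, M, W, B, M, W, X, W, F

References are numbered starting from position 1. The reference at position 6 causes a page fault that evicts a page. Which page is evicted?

G

pos 1: G: fault, frames (G)
pos 2: X: fault, frames (G X)
pos 3: G: hit
pos 4: X: hit
pos 5: E: fault, frames (G X E)
pos 6: B: fault, evict G, frames (X E B)
At position 6, page G is evicted.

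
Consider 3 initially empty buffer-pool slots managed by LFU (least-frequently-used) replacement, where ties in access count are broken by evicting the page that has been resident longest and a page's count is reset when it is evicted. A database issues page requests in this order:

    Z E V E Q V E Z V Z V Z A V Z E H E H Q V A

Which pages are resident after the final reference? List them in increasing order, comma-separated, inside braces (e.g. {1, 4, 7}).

Z -> fault, frames [Z]
E -> fault, frames [Z, E]
V -> fault, frames [Z, E, V]
E -> hit
Q -> fault, evict Z, frames [E, V, Q]
V -> hit
E -> hit
Z -> fault, evict Q, frames [E, V, Z]
V -> hit
Z -> hit
V -> hit
Z -> hit
A -> fault, evict E, frames [V, Z, A]
V -> hit
Z -> hit
E -> fault, evict A, frames [V, Z, E]
H -> fault, evict E, frames [V, Z, H]
E -> fault, evict H, frames [V, Z, E]
H -> fault, evict E, frames [V, Z, H]
Q -> fault, evict H, frames [V, Z, Q]
V -> hit
A -> fault, evict Q, frames [V, Z, A]

{A, V, Z}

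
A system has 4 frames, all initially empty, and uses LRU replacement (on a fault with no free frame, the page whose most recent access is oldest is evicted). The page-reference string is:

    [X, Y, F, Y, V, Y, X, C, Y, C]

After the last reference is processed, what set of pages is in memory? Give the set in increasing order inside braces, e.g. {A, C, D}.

{C, V, X, Y}

X: fault, frames [X]
Y: fault, frames [X, Y]
F: fault, frames [X, Y, F]
Y: hit
V: fault, frames [X, F, Y, V]
Y: hit
X: hit
C: fault, evict F, frames [V, Y, X, C]
Y: hit
C: hit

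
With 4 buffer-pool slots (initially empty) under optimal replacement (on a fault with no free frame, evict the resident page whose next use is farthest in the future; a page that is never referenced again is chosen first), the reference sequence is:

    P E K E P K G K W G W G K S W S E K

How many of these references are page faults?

P: fault, frames (P)
E: fault, frames (P E)
K: fault, frames (P E K)
E: hit
P: hit
K: hit
G: fault, frames (P E K G)
K: hit
W: fault, evict P, frames (E K G W)
G: hit
W: hit
G: hit
K: hit
S: fault, evict G, frames (E K W S)
W: hit
S: hit
E: hit
K: hit
Page faults: 6.

6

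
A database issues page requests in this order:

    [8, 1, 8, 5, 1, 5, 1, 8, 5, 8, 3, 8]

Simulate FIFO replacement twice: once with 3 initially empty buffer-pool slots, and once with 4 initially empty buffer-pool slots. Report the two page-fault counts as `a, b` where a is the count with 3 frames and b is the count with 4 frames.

5, 4

3 frames: F F . F . . . . . . F F → 5 faults.
4 frames: F F . F . . . . . . F . → 4 faults.
4 < 5: adding a frame reduced faults, as is typical.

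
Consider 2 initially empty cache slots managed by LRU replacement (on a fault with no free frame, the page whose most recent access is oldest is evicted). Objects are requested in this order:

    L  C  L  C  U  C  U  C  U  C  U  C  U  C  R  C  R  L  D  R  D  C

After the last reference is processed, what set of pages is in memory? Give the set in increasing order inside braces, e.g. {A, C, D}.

L -> fault, frames {L}
C -> fault, frames {L,C}
L -> hit
C -> hit
U -> fault, evict L, frames {C,U}
C -> hit
U -> hit
C -> hit
U -> hit
C -> hit
U -> hit
C -> hit
U -> hit
C -> hit
R -> fault, evict U, frames {C,R}
C -> hit
R -> hit
L -> fault, evict C, frames {R,L}
D -> fault, evict R, frames {L,D}
R -> fault, evict L, frames {D,R}
D -> hit
C -> fault, evict R, frames {D,C}

{C, D}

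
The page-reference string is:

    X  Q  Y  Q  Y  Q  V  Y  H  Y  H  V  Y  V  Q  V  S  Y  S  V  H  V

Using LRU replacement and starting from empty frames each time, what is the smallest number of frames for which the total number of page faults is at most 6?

f=1: 22 faults
f=2: 13 faults
f=3: 9 faults
f=4: 7 faults
f=5: 6 faults
f=6: 6 faults
Smallest f with faults ≤ 6 is 5.

5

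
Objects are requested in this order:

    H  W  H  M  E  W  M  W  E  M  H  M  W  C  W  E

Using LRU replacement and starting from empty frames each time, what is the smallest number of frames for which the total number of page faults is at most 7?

4

f=1: 16 faults
f=2: 12 faults
f=3: 9 faults
f=4: 6 faults
f=5: 5 faults
Smallest f with faults ≤ 7 is 4.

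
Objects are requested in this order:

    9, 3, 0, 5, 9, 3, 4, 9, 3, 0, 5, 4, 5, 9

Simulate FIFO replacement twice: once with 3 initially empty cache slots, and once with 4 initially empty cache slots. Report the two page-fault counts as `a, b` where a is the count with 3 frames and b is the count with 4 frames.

3 frames: F F F F F F F . . F F . . F → 10 faults.
4 frames: F F F F . . F F F F F F . F → 11 faults.
11 > 10: adding a frame increased faults — Belady's anomaly.

10, 11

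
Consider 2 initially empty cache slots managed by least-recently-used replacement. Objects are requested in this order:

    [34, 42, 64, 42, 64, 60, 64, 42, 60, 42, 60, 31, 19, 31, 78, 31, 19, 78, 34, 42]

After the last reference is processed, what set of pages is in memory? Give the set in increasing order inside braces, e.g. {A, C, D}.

34: miss, frames [34]
42: miss, frames [34, 42]
64: miss, evict 34, frames [42, 64]
42: hit
64: hit
60: miss, evict 42, frames [64, 60]
64: hit
42: miss, evict 60, frames [64, 42]
60: miss, evict 64, frames [42, 60]
42: hit
60: hit
31: miss, evict 42, frames [60, 31]
19: miss, evict 60, frames [31, 19]
31: hit
78: miss, evict 19, frames [31, 78]
31: hit
19: miss, evict 78, frames [31, 19]
78: miss, evict 31, frames [19, 78]
34: miss, evict 19, frames [78, 34]
42: miss, evict 78, frames [34, 42]

{34, 42}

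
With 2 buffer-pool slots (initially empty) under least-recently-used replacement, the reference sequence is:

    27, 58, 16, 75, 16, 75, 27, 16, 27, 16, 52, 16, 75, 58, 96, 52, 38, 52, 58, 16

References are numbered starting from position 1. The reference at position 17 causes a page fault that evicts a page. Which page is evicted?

pos 1: 27 → miss, frames {27}
pos 2: 58 → miss, frames {27,58}
pos 3: 16 → miss, evict 27, frames {58,16}
pos 4: 75 → miss, evict 58, frames {16,75}
pos 5: 16 → hit
pos 6: 75 → hit
pos 7: 27 → miss, evict 16, frames {75,27}
pos 8: 16 → miss, evict 75, frames {27,16}
pos 9: 27 → hit
pos 10: 16 → hit
pos 11: 52 → miss, evict 27, frames {16,52}
pos 12: 16 → hit
pos 13: 75 → miss, evict 52, frames {16,75}
pos 14: 58 → miss, evict 16, frames {75,58}
pos 15: 96 → miss, evict 75, frames {58,96}
pos 16: 52 → miss, evict 58, frames {96,52}
pos 17: 38 → miss, evict 96, frames {52,38}
At position 17, page 96 is evicted.

96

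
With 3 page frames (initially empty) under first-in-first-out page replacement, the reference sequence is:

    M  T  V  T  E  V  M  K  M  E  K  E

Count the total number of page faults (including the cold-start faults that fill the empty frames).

6

M -> fault, frames [M]
T -> fault, frames [M, T]
V -> fault, frames [M, T, V]
T -> hit
E -> fault, evict M, frames [T, V, E]
V -> hit
M -> fault, evict T, frames [V, E, M]
K -> fault, evict V, frames [E, M, K]
M -> hit
E -> hit
K -> hit
E -> hit
Page faults: 6.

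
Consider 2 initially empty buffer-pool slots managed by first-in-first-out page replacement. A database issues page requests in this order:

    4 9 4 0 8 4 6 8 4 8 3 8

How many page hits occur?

2

4: fault, frames {4}
9: fault, frames {4,9}
4: hit
0: fault, evict 4, frames {9,0}
8: fault, evict 9, frames {0,8}
4: fault, evict 0, frames {8,4}
6: fault, evict 8, frames {4,6}
8: fault, evict 4, frames {6,8}
4: fault, evict 6, frames {8,4}
8: hit
3: fault, evict 8, frames {4,3}
8: fault, evict 4, frames {3,8}
Hits: 2.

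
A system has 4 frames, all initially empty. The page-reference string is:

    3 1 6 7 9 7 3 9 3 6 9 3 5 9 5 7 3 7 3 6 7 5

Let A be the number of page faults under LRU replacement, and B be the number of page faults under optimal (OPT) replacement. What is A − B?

2

Under LRU: F F F F F . F . . . . . F . . F . . . F . . → 9 faults.
Under OPT: F F F F F . . . . . . . F . . . . . . F . . → 7 faults.
A − B = 9 − 7 = 2.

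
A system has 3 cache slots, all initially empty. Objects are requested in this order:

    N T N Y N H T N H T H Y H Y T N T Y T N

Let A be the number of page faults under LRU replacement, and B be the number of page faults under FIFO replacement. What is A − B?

Under LRU: F F . F . F F . . . . F . . . F . . . . → 7 faults.
Under FIFO: F F . F . F . F . F . F F . . F F F . . → 11 faults.
A − B = 7 − 11 = -4.

-4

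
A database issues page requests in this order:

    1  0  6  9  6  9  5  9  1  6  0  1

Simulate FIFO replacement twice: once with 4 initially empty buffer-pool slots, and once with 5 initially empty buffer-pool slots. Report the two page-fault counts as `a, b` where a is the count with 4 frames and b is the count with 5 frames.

7, 5

4 frames: F F F F . . F . F . F . → 7 faults.
5 frames: F F F F . . F . . . . . → 5 faults.
5 < 7: adding a frame reduced faults, as is typical.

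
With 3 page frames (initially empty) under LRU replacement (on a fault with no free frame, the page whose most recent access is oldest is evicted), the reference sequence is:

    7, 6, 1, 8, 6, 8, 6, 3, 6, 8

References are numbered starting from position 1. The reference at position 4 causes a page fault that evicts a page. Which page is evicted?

pos 1: 7 -> fault, frames (7)
pos 2: 6 -> fault, frames (7 6)
pos 3: 1 -> fault, frames (7 6 1)
pos 4: 8 -> fault, evict 7, frames (6 1 8)
At position 4, page 7 is evicted.

7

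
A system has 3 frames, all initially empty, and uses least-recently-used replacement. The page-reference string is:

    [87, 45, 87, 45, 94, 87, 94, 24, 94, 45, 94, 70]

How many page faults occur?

6

87 → miss, frames [87]
45 → miss, frames [87, 45]
87 → hit
45 → hit
94 → miss, frames [87, 45, 94]
87 → hit
94 → hit
24 → miss, evict 45, frames [87, 94, 24]
94 → hit
45 → miss, evict 87, frames [24, 94, 45]
94 → hit
70 → miss, evict 24, frames [45, 94, 70]
Page faults: 6.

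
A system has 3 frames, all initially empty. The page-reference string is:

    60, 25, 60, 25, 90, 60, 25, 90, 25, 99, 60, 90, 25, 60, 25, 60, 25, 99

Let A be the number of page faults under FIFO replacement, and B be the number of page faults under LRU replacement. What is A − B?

-2

Under FIFO: F F . . F . . . . F F . F . . . . . → 6 faults.
Under LRU: F F . . F . . . . F F F F . . . . F → 8 faults.
A − B = 6 − 8 = -2.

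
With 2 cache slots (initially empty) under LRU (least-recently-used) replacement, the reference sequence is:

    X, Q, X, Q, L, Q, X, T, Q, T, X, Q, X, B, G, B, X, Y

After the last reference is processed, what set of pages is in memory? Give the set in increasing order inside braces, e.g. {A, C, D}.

{X, Y}

X → fault, frames {X}
Q → fault, frames {X,Q}
X → hit
Q → hit
L → fault, evict X, frames {Q,L}
Q → hit
X → fault, evict L, frames {Q,X}
T → fault, evict Q, frames {X,T}
Q → fault, evict X, frames {T,Q}
T → hit
X → fault, evict Q, frames {T,X}
Q → fault, evict T, frames {X,Q}
X → hit
B → fault, evict Q, frames {X,B}
G → fault, evict X, frames {B,G}
B → hit
X → fault, evict G, frames {B,X}
Y → fault, evict B, frames {X,Y}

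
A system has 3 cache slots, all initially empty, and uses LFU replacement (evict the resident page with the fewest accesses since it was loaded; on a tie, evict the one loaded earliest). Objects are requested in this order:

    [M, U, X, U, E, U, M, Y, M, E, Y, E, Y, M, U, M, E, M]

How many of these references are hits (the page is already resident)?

M -> fault, frames [M]
U -> fault, frames [M, U]
X -> fault, frames [M, U, X]
U -> hit
E -> fault, evict M, frames [U, X, E]
U -> hit
M -> fault, evict X, frames [U, E, M]
Y -> fault, evict E, frames [U, M, Y]
M -> hit
E -> fault, evict Y, frames [U, M, E]
Y -> fault, evict E, frames [U, M, Y]
E -> fault, evict Y, frames [U, M, E]
Y -> fault, evict E, frames [U, M, Y]
M -> hit
U -> hit
M -> hit
E -> fault, evict Y, frames [U, M, E]
M -> hit
Hits: 7.

7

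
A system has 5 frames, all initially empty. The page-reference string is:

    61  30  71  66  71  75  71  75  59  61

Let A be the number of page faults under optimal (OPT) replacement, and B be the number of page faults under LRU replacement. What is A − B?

-1

Under OPT: F F F F . F . . F . → 6 faults.
Under LRU: F F F F . F . . F F → 7 faults.
A − B = 6 − 7 = -1.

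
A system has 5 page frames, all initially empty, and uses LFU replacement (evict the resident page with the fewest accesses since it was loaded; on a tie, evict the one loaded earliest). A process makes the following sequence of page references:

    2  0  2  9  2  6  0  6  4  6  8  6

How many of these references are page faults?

6

2 -> miss, frames {2}
0 -> miss, frames {2,0}
2 -> hit
9 -> miss, frames {2,0,9}
2 -> hit
6 -> miss, frames {2,0,9,6}
0 -> hit
6 -> hit
4 -> miss, frames {2,0,9,6,4}
6 -> hit
8 -> miss, evict 9, frames {2,0,6,4,8}
6 -> hit
Page faults: 6.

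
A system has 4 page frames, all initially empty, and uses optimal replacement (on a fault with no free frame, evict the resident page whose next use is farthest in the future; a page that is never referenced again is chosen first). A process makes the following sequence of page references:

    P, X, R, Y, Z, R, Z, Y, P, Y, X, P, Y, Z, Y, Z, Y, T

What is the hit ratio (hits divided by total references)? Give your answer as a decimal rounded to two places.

P -> miss, frames {P}
X -> miss, frames {P,X}
R -> miss, frames {P,X,R}
Y -> miss, frames {P,X,R,Y}
Z -> miss, evict X, frames {P,R,Y,Z}
R -> hit
Z -> hit
Y -> hit
P -> hit
Y -> hit
X -> miss, evict R, frames {P,Y,Z,X}
P -> hit
Y -> hit
Z -> hit
Y -> hit
Z -> hit
Y -> hit
T -> miss, evict X, frames {P,Y,Z,T}
Hits: 11 of 18 references → 11/18 = 0.6111.

0.61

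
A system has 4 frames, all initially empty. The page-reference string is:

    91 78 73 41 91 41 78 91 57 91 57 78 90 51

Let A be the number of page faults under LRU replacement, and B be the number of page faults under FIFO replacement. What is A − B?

-2

Under LRU: F F F F . . . . F . . . F F → 7 faults.
Under FIFO: F F F F . . . . F F . F F F → 9 faults.
A − B = 7 − 9 = -2.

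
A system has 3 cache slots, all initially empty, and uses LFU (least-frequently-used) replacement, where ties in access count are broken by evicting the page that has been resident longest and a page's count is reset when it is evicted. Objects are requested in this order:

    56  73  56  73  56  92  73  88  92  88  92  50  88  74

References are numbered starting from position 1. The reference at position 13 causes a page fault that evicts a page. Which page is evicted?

pos 1: 56: miss, frames {56}
pos 2: 73: miss, frames {56,73}
pos 3: 56: hit
pos 4: 73: hit
pos 5: 56: hit
pos 6: 92: miss, frames {56,73,92}
pos 7: 73: hit
pos 8: 88: miss, evict 92, frames {56,73,88}
pos 9: 92: miss, evict 88, frames {56,73,92}
pos 10: 88: miss, evict 92, frames {56,73,88}
pos 11: 92: miss, evict 88, frames {56,73,92}
pos 12: 50: miss, evict 92, frames {56,73,50}
pos 13: 88: miss, evict 50, frames {56,73,88}
At position 13, page 50 is evicted.

50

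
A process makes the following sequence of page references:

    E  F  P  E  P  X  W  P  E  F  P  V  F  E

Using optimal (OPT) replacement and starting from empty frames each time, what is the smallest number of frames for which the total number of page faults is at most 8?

3

f=1: 14 faults
f=2: 9 faults
f=3: 7 faults
f=4: 6 faults
f=5: 6 faults
f=6: 6 faults
Smallest f with faults ≤ 8 is 3.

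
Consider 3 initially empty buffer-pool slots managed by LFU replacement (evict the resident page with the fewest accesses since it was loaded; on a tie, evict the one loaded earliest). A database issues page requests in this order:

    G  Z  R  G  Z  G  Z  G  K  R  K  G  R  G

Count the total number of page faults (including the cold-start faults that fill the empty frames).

G: miss, frames {G}
Z: miss, frames {G,Z}
R: miss, frames {G,Z,R}
G: hit
Z: hit
G: hit
Z: hit
G: hit
K: miss, evict R, frames {G,Z,K}
R: miss, evict K, frames {G,Z,R}
K: miss, evict R, frames {G,Z,K}
G: hit
R: miss, evict K, frames {G,Z,R}
G: hit
Page faults: 7.

7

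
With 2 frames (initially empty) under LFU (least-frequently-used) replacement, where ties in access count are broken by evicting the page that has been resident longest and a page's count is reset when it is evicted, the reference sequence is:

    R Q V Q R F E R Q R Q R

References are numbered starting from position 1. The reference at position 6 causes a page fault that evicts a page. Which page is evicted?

pos 1: R: fault, frames (R)
pos 2: Q: fault, frames (R Q)
pos 3: V: fault, evict R, frames (Q V)
pos 4: Q: hit
pos 5: R: fault, evict V, frames (Q R)
pos 6: F: fault, evict R, frames (Q F)
At position 6, page R is evicted.

R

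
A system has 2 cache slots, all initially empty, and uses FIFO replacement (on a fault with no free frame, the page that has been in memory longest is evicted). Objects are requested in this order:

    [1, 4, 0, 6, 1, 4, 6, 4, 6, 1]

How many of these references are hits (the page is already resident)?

1 -> miss, frames (1)
4 -> miss, frames (1 4)
0 -> miss, evict 1, frames (4 0)
6 -> miss, evict 4, frames (0 6)
1 -> miss, evict 0, frames (6 1)
4 -> miss, evict 6, frames (1 4)
6 -> miss, evict 1, frames (4 6)
4 -> hit
6 -> hit
1 -> miss, evict 4, frames (6 1)
Hits: 2.

2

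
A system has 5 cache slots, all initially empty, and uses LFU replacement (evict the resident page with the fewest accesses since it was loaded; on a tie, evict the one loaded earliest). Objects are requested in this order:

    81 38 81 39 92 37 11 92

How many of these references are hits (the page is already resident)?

81 → miss, frames [81]
38 → miss, frames [81, 38]
81 → hit
39 → miss, frames [81, 38, 39]
92 → miss, frames [81, 38, 39, 92]
37 → miss, frames [81, 38, 39, 92, 37]
11 → miss, evict 38, frames [81, 39, 92, 37, 11]
92 → hit
Hits: 2.

2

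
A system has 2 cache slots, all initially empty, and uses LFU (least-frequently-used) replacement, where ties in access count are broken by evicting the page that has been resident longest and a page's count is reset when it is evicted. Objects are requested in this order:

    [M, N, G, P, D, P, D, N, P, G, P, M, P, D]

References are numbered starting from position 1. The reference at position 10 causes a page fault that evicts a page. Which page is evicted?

pos 1: M -> miss, frames {M}
pos 2: N -> miss, frames {M,N}
pos 3: G -> miss, evict M, frames {N,G}
pos 4: P -> miss, evict N, frames {G,P}
pos 5: D -> miss, evict G, frames {P,D}
pos 6: P -> hit
pos 7: D -> hit
pos 8: N -> miss, evict P, frames {D,N}
pos 9: P -> miss, evict N, frames {D,P}
pos 10: G -> miss, evict P, frames {D,G}
At position 10, page P is evicted.

P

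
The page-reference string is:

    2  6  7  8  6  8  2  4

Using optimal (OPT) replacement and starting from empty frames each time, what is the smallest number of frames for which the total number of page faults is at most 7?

f=1: 8 faults
f=2: 6 faults
f=3: 5 faults
f=4: 5 faults
f=5: 5 faults
Smallest f with faults ≤ 7 is 2.

2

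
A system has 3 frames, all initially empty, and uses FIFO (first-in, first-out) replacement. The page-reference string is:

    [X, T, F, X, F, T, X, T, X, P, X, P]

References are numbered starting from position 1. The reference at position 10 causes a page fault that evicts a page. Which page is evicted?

pos 1: X: fault, frames {X}
pos 2: T: fault, frames {X,T}
pos 3: F: fault, frames {X,T,F}
pos 4: X: hit
pos 5: F: hit
pos 6: T: hit
pos 7: X: hit
pos 8: T: hit
pos 9: X: hit
pos 10: P: fault, evict X, frames {T,F,P}
At position 10, page X is evicted.

X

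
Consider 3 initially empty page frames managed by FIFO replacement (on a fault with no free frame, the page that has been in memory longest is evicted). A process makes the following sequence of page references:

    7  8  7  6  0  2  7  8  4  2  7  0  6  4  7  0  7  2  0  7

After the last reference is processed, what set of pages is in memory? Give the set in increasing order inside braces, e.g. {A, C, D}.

7: miss, frames {7}
8: miss, frames {7,8}
7: hit
6: miss, frames {7,8,6}
0: miss, evict 7, frames {8,6,0}
2: miss, evict 8, frames {6,0,2}
7: miss, evict 6, frames {0,2,7}
8: miss, evict 0, frames {2,7,8}
4: miss, evict 2, frames {7,8,4}
2: miss, evict 7, frames {8,4,2}
7: miss, evict 8, frames {4,2,7}
0: miss, evict 4, frames {2,7,0}
6: miss, evict 2, frames {7,0,6}
4: miss, evict 7, frames {0,6,4}
7: miss, evict 0, frames {6,4,7}
0: miss, evict 6, frames {4,7,0}
7: hit
2: miss, evict 4, frames {7,0,2}
0: hit
7: hit

{0, 2, 7}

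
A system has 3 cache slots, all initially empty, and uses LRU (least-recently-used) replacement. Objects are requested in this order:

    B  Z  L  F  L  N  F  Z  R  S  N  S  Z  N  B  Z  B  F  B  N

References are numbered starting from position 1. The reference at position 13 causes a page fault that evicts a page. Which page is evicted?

pos 1: B -> miss, frames {B}
pos 2: Z -> miss, frames {B,Z}
pos 3: L -> miss, frames {B,Z,L}
pos 4: F -> miss, evict B, frames {Z,L,F}
pos 5: L -> hit
pos 6: N -> miss, evict Z, frames {F,L,N}
pos 7: F -> hit
pos 8: Z -> miss, evict L, frames {N,F,Z}
pos 9: R -> miss, evict N, frames {F,Z,R}
pos 10: S -> miss, evict F, frames {Z,R,S}
pos 11: N -> miss, evict Z, frames {R,S,N}
pos 12: S -> hit
pos 13: Z -> miss, evict R, frames {N,S,Z}
At position 13, page R is evicted.

R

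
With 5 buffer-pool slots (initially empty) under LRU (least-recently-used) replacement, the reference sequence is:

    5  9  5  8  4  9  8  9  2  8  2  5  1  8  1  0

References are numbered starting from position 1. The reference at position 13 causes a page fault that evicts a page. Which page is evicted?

pos 1: 5: miss, frames {5}
pos 2: 9: miss, frames {5,9}
pos 3: 5: hit
pos 4: 8: miss, frames {9,5,8}
pos 5: 4: miss, frames {9,5,8,4}
pos 6: 9: hit
pos 7: 8: hit
pos 8: 9: hit
pos 9: 2: miss, frames {5,4,8,9,2}
pos 10: 8: hit
pos 11: 2: hit
pos 12: 5: hit
pos 13: 1: miss, evict 4, frames {9,8,2,5,1}
At position 13, page 4 is evicted.

4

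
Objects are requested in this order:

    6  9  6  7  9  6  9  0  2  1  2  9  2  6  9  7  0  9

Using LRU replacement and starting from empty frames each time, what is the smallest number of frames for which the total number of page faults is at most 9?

f=1: 18 faults
f=2: 14 faults
f=3: 10 faults
f=4: 9 faults
f=5: 8 faults
f=6: 6 faults
Smallest f with faults ≤ 9 is 4.

4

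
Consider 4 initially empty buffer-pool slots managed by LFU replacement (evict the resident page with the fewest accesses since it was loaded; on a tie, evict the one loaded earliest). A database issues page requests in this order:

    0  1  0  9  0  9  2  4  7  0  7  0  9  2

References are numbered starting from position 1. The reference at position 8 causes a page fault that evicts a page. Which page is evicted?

pos 1: 0: miss, frames (0)
pos 2: 1: miss, frames (0 1)
pos 3: 0: hit
pos 4: 9: miss, frames (0 1 9)
pos 5: 0: hit
pos 6: 9: hit
pos 7: 2: miss, frames (0 1 9 2)
pos 8: 4: miss, evict 1, frames (0 9 2 4)
At position 8, page 1 is evicted.

1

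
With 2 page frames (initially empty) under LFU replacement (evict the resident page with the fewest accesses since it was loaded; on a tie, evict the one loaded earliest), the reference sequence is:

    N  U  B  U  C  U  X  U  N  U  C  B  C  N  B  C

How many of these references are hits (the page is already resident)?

4

N: miss, frames [N]
U: miss, frames [N, U]
B: miss, evict N, frames [U, B]
U: hit
C: miss, evict B, frames [U, C]
U: hit
X: miss, evict C, frames [U, X]
U: hit
N: miss, evict X, frames [U, N]
U: hit
C: miss, evict N, frames [U, C]
B: miss, evict C, frames [U, B]
C: miss, evict B, frames [U, C]
N: miss, evict C, frames [U, N]
B: miss, evict N, frames [U, B]
C: miss, evict B, frames [U, C]
Hits: 4.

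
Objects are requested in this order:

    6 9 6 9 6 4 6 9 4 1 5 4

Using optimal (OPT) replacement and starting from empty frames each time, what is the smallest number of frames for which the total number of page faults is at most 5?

3

f=1: 12 faults
f=2: 6 faults
f=3: 5 faults
f=4: 5 faults
f=5: 5 faults
Smallest f with faults ≤ 5 is 3.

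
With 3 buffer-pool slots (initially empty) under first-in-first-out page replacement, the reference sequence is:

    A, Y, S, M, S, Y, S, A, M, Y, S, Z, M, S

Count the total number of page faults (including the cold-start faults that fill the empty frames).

9

A → miss, frames [A]
Y → miss, frames [A, Y]
S → miss, frames [A, Y, S]
M → miss, evict A, frames [Y, S, M]
S → hit
Y → hit
S → hit
A → miss, evict Y, frames [S, M, A]
M → hit
Y → miss, evict S, frames [M, A, Y]
S → miss, evict M, frames [A, Y, S]
Z → miss, evict A, frames [Y, S, Z]
M → miss, evict Y, frames [S, Z, M]
S → hit
Page faults: 9.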